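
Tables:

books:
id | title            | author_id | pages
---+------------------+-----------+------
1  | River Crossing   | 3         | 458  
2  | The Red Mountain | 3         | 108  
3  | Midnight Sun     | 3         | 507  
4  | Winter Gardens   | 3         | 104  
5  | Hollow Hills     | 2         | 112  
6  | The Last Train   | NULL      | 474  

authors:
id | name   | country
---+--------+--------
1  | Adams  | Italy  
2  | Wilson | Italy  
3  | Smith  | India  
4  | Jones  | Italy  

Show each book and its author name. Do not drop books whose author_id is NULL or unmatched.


LEFT JOIN keeps every row from books (the left table); where author_id has no match in authors, the author columns become NULL. Walk through each book:
  - book 1 (River Crossing): author_id=3 -> matches Smith
  - book 2 (The Red Mountain): author_id=3 -> matches Smith
  - book 3 (Midnight Sun): author_id=3 -> matches Smith
  - book 4 (Winter Gardens): author_id=3 -> matches Smith
  - book 5 (Hollow Hills): author_id=2 -> matches Wilson
  - book 6 (The Last Train): author_id=NULL, no match -> kept with NULL
All 6 rows appear; 1 has NULL author.

SQL:
SELECT a.title, b.name AS author
FROM books a
LEFT JOIN authors b ON a.author_id = b.id

Result:
title            | author
-----------------+-------
River Crossing   | Smith 
The Red Mountain | Smith 
Midnight Sun     | Smith 
Winter Gardens   | Smith 
Hollow Hills     | Wilson
The Last Train   | NULL  


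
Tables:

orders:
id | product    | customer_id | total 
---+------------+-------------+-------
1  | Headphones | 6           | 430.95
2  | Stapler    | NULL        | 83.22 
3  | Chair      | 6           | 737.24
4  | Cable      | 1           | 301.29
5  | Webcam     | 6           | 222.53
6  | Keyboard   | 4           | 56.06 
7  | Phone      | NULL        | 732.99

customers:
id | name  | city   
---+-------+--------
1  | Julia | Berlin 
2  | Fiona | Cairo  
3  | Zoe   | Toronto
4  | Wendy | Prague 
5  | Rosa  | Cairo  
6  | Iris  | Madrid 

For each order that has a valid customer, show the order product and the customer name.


INNER JOIN keeps only orders rows whose customer_id matches an id in customers. Walk through each order:
  - order 1 (Headphones): customer_id=6 -> matches Iris
  - order 2 (Stapler): customer_id=NULL, no match -> dropped
  - order 3 (Chair): customer_id=6 -> matches Iris
  - order 4 (Cable): customer_id=1 -> matches Julia
  - order 5 (Webcam): customer_id=6 -> matches Iris
  - order 6 (Keyboard): customer_id=4 -> matches Wendy
  - order 7 (Phone): customer_id=NULL, no match -> dropped
So 2 of 7 rows are dropped.

SQL:
SELECT a.product, b.name AS customer
FROM orders a
INNER JOIN customers b ON a.customer_id = b.id

Result:
product    | customer
-----------+---------
Headphones | Iris    
Chair      | Iris    
Cable      | Julia   
Webcam     | Iris    
Keyboard   | Wendy   


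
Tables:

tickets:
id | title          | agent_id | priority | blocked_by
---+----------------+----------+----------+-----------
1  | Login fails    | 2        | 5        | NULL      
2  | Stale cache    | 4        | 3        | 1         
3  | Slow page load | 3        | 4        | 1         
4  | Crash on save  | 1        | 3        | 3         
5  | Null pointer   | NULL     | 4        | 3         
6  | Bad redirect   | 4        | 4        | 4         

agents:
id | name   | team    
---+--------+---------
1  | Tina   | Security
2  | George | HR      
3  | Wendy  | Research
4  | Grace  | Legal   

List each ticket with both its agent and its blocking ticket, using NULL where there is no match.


Two LEFT JOINs from the same base table tickets: one to agents via agent_id, one to tickets itself via blocked_by. Both are LEFT so every ticket is preserved.
Match against agents:
  - ticket 1 (Login fails): agent_id=2 -> matches George
  - ticket 2 (Stale cache): agent_id=4 -> matches Grace
  - ticket 3 (Slow page load): agent_id=3 -> matches Wendy
  - ticket 4 (Crash on save): agent_id=1 -> matches Tina
  - ticket 5 (Null pointer): agent_id=NULL, no match -> kept with NULL
  - ticket 6 (Bad redirect): agent_id=4 -> matches Grace
Match against tickets (self):
  - ticket 1 (Login fails): blocked_by=NULL -> NULL
  - ticket 2 (Stale cache): blocked_by=1 -> Login fails
  - ticket 3 (Slow page load): blocked_by=1 -> Login fails
  - ticket 4 (Crash on save): blocked_by=3 -> Slow page load
  - ticket 5 (Null pointer): blocked_by=3 -> Slow page load
  - ticket 6 (Bad redirect): blocked_by=4 -> Crash on save

SQL:
SELECT a.title, b.name AS agent, c.title AS blocked_by
FROM tickets a
LEFT JOIN agents b ON a.agent_id = b.id
LEFT JOIN tickets c ON a.blocked_by = c.id

Result:
title          | agent  | blocked_by    
---------------+--------+---------------
Login fails    | George | NULL          
Stale cache    | Grace  | Login fails   
Slow page load | Wendy  | Login fails   
Crash on save  | Tina   | Slow page load
Null pointer   | NULL   | Slow page load
Bad redirect   | Grace  | Crash on save 


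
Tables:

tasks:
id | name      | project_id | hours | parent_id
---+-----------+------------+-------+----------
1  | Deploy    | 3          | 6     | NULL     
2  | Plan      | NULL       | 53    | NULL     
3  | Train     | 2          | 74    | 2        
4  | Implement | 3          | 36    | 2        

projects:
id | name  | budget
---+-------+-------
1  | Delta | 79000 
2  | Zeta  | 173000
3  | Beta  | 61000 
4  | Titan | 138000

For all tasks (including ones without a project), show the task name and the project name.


LEFT JOIN keeps every row from tasks (the left table); where project_id has no match in projects, the project columns become NULL. Walk through each task:
  - task 1 (Deploy): project_id=3 -> matches Beta
  - task 2 (Plan): project_id=NULL, no match -> kept with NULL
  - task 3 (Train): project_id=2 -> matches Zeta
  - task 4 (Implement): project_id=3 -> matches Beta
All 4 rows appear; 1 has NULL project.

SQL:
SELECT a.name, b.name AS project
FROM tasks a
LEFT JOIN projects b ON a.project_id = b.id

Result:
name      | project
----------+--------
Deploy    | Beta   
Plan      | NULL   
Train     | Zeta   
Implement | Beta   


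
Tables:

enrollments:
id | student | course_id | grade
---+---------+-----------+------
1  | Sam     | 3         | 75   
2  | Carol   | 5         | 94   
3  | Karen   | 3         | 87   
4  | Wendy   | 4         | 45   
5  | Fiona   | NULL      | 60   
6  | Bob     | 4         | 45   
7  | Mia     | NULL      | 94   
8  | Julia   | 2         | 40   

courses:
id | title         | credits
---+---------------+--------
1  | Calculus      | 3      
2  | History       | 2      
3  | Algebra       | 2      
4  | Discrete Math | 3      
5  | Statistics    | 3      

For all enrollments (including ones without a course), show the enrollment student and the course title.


LEFT JOIN keeps every row from enrollments (the left table); where course_id has no match in courses, the course columns become NULL. Walk through each enrollment:
  - enrollment 1 (Sam): course_id=3 -> matches Algebra
  - enrollment 2 (Carol): course_id=5 -> matches Statistics
  - enrollment 3 (Karen): course_id=3 -> matches Algebra
  - enrollment 4 (Wendy): course_id=4 -> matches Discrete Math
  - enrollment 5 (Fiona): course_id=NULL, no match -> kept with NULL
  - enrollment 6 (Bob): course_id=4 -> matches Discrete Math
  - enrollment 7 (Mia): course_id=NULL, no match -> kept with NULL
  - enrollment 8 (Julia): course_id=2 -> matches History
All 8 rows appear; 2 have NULL course.

SQL:
SELECT a.student, b.title AS course
FROM enrollments a
LEFT JOIN courses b ON a.course_id = b.id

Result:
student | course       
--------+--------------
Sam     | Algebra      
Carol   | Statistics   
Karen   | Algebra      
Wendy   | Discrete Math
Fiona   | NULL         
Bob     | Discrete Math
Mia     | NULL         
Julia   | History      


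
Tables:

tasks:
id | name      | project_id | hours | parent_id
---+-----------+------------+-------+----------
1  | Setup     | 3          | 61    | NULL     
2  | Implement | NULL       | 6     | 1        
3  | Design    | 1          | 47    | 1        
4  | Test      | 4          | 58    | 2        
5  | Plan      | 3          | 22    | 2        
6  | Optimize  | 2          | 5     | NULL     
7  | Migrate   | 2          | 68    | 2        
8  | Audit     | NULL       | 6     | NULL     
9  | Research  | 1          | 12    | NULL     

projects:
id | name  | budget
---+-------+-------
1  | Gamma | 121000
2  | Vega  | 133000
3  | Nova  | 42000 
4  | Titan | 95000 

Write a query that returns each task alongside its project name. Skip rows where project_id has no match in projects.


INNER JOIN keeps only tasks rows whose project_id matches an id in projects. Walk through each task:
  - task 1 (Setup): project_id=3 -> matches Nova
  - task 2 (Implement): project_id=NULL, no match -> dropped
  - task 3 (Design): project_id=1 -> matches Gamma
  - task 4 (Test): project_id=4 -> matches Titan
  - task 5 (Plan): project_id=3 -> matches Nova
  - task 6 (Optimize): project_id=2 -> matches Vega
  - task 7 (Migrate): project_id=2 -> matches Vega
  - task 8 (Audit): project_id=NULL, no match -> dropped
  - task 9 (Research): project_id=1 -> matches Gamma
So 2 of 9 rows are dropped.

SQL:
SELECT a.name, b.name AS project
FROM tasks a
INNER JOIN projects b ON a.project_id = b.id

Result:
name     | project
---------+--------
Setup    | Nova   
Design   | Gamma  
Test     | Titan  
Plan     | Nova   
Optimize | Vega   
Migrate  | Vega   
Research | Gamma  


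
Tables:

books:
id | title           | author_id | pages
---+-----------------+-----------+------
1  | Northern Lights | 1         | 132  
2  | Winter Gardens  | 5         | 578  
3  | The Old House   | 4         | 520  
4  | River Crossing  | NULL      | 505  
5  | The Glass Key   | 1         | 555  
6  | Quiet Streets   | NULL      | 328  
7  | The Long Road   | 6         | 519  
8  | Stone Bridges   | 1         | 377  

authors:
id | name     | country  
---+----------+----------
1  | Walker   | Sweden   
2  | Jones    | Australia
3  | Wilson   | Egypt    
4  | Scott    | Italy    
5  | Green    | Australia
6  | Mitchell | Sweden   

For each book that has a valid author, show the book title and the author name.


INNER JOIN keeps only books rows whose author_id matches an id in authors. Walk through each book:
  - book 1 (Northern Lights): author_id=1 -> matches Walker
  - book 2 (Winter Gardens): author_id=5 -> matches Green
  - book 3 (The Old House): author_id=4 -> matches Scott
  - book 4 (River Crossing): author_id=NULL, no match -> dropped
  - book 5 (The Glass Key): author_id=1 -> matches Walker
  - book 6 (Quiet Streets): author_id=NULL, no match -> dropped
  - book 7 (The Long Road): author_id=6 -> matches Mitchell
  - book 8 (Stone Bridges): author_id=1 -> matches Walker
So 2 of 8 rows are dropped.

SQL:
SELECT a.title, b.name AS author
FROM books a
INNER JOIN authors b ON a.author_id = b.id

Result:
title           | author  
----------------+---------
Northern Lights | Walker  
Winter Gardens  | Green   
The Old House   | Scott   
The Glass Key   | Walker  
The Long Road   | Mitchell
Stone Bridges   | Walker  


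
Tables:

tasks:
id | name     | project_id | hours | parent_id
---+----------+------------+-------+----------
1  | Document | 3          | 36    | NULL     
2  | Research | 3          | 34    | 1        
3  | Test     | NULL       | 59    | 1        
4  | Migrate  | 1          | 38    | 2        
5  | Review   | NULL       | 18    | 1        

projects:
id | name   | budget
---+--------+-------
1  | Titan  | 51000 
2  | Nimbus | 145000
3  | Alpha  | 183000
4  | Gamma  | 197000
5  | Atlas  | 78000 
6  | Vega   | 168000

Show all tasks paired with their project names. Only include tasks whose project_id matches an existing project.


INNER JOIN keeps only tasks rows whose project_id matches an id in projects. Walk through each task:
  - task 1 (Document): project_id=3 -> matches Alpha
  - task 2 (Research): project_id=3 -> matches Alpha
  - task 3 (Test): project_id=NULL, no match -> dropped
  - task 4 (Migrate): project_id=1 -> matches Titan
  - task 5 (Review): project_id=NULL, no match -> dropped
So 2 of 5 rows are dropped.

SQL:
SELECT a.name, b.name AS project
FROM tasks a
INNER JOIN projects b ON a.project_id = b.id

Result:
name     | project
---------+--------
Document | Alpha  
Research | Alpha  
Migrate  | Titan  


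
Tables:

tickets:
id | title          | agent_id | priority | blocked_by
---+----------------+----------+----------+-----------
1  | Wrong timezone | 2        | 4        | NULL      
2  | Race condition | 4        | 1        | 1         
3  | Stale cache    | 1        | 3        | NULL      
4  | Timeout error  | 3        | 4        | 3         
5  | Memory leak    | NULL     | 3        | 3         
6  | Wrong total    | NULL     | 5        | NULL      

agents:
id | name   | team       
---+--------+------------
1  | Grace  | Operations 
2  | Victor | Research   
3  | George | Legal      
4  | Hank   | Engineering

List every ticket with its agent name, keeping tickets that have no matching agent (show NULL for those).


LEFT JOIN keeps every row from tickets (the left table); where agent_id has no match in agents, the agent columns become NULL. Walk through each ticket:
  - ticket 1 (Wrong timezone): agent_id=2 -> matches Victor
  - ticket 2 (Race condition): agent_id=4 -> matches Hank
  - ticket 3 (Stale cache): agent_id=1 -> matches Grace
  - ticket 4 (Timeout error): agent_id=3 -> matches George
  - ticket 5 (Memory leak): agent_id=NULL, no match -> kept with NULL
  - ticket 6 (Wrong total): agent_id=NULL, no match -> kept with NULL
All 6 rows appear; 2 have NULL agent.

SQL:
SELECT a.title, b.name AS agent
FROM tickets a
LEFT JOIN agents b ON a.agent_id = b.id

Result:
title          | agent 
---------------+-------
Wrong timezone | Victor
Race condition | Hank  
Stale cache    | Grace 
Timeout error  | George
Memory leak    | NULL  
Wrong total    | NULL  


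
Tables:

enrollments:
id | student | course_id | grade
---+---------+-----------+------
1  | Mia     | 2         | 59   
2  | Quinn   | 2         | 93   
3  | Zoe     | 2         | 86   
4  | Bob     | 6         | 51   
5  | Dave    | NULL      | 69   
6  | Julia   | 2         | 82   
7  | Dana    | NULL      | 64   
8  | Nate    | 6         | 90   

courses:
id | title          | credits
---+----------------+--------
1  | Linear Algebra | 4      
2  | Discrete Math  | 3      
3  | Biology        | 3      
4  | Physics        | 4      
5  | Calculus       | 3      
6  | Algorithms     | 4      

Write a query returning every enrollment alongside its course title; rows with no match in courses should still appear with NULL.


LEFT JOIN keeps every row from enrollments (the left table); where course_id has no match in courses, the course columns become NULL. Walk through each enrollment:
  - enrollment 1 (Mia): course_id=2 -> matches Discrete Math
  - enrollment 2 (Quinn): course_id=2 -> matches Discrete Math
  - enrollment 3 (Zoe): course_id=2 -> matches Discrete Math
  - enrollment 4 (Bob): course_id=6 -> matches Algorithms
  - enrollment 5 (Dave): course_id=NULL, no match -> kept with NULL
  - enrollment 6 (Julia): course_id=2 -> matches Discrete Math
  - enrollment 7 (Dana): course_id=NULL, no match -> kept with NULL
  - enrollment 8 (Nate): course_id=6 -> matches Algorithms
All 8 rows appear; 2 have NULL course.

SQL:
SELECT a.student, b.title AS course
FROM enrollments a
LEFT JOIN courses b ON a.course_id = b.id

Result:
student | course       
--------+--------------
Mia     | Discrete Math
Quinn   | Discrete Math
Zoe     | Discrete Math
Bob     | Algorithms   
Dave    | NULL         
Julia   | Discrete Math
Dana    | NULL         
Nate    | Algorithms   


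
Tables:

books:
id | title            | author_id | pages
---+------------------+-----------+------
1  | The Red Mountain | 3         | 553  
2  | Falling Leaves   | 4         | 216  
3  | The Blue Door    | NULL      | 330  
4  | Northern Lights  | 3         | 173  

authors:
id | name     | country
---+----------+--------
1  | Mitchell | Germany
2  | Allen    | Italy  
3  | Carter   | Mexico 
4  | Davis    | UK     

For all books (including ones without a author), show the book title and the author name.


LEFT JOIN keeps every row from books (the left table); where author_id has no match in authors, the author columns become NULL. Walk through each book:
  - book 1 (The Red Mountain): author_id=3 -> matches Carter
  - book 2 (Falling Leaves): author_id=4 -> matches Davis
  - book 3 (The Blue Door): author_id=NULL, no match -> kept with NULL
  - book 4 (Northern Lights): author_id=3 -> matches Carter
All 4 rows appear; 1 has NULL author.

SQL:
SELECT a.title, b.name AS author
FROM books a
LEFT JOIN authors b ON a.author_id = b.id

Result:
title            | author
-----------------+-------
The Red Mountain | Carter
Falling Leaves   | Davis 
The Blue Door    | NULL  
Northern Lights  | Carter


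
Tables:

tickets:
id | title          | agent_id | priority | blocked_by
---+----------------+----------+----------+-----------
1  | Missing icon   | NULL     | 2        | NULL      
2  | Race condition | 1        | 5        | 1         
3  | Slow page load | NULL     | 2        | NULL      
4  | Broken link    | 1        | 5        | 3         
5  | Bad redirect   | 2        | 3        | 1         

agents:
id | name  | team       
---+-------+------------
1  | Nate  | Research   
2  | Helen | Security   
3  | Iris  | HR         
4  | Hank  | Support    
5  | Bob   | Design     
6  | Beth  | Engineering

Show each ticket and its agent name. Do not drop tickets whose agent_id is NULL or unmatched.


LEFT JOIN keeps every row from tickets (the left table); where agent_id has no match in agents, the agent columns become NULL. Walk through each ticket:
  - ticket 1 (Missing icon): agent_id=NULL, no match -> kept with NULL
  - ticket 2 (Race condition): agent_id=1 -> matches Nate
  - ticket 3 (Slow page load): agent_id=NULL, no match -> kept with NULL
  - ticket 4 (Broken link): agent_id=1 -> matches Nate
  - ticket 5 (Bad redirect): agent_id=2 -> matches Helen
All 5 rows appear; 2 have NULL agent.

SQL:
SELECT a.title, b.name AS agent
FROM tickets a
LEFT JOIN agents b ON a.agent_id = b.id

Result:
title          | agent
---------------+------
Missing icon   | NULL 
Race condition | Nate 
Slow page load | NULL 
Broken link    | Nate 
Bad redirect   | Helen


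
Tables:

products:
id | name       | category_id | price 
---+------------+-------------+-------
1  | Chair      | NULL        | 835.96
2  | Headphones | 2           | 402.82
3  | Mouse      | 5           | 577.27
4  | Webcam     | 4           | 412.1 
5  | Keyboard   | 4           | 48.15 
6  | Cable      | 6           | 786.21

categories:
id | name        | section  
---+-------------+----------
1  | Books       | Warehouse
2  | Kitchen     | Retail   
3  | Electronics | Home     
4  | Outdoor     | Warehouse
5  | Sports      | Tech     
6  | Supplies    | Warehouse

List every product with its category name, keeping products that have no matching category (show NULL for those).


LEFT JOIN keeps every row from products (the left table); where category_id has no match in categories, the category columns become NULL. Walk through each product:
  - product 1 (Chair): category_id=NULL, no match -> kept with NULL
  - product 2 (Headphones): category_id=2 -> matches Kitchen
  - product 3 (Mouse): category_id=5 -> matches Sports
  - product 4 (Webcam): category_id=4 -> matches Outdoor
  - product 5 (Keyboard): category_id=4 -> matches Outdoor
  - product 6 (Cable): category_id=6 -> matches Supplies
All 6 rows appear; 1 has NULL category.

SQL:
SELECT a.name, b.name AS category
FROM products a
LEFT JOIN categories b ON a.category_id = b.id

Result:
name       | category
-----------+---------
Chair      | NULL    
Headphones | Kitchen 
Mouse      | Sports  
Webcam     | Outdoor 
Keyboard   | Outdoor 
Cable      | Supplies


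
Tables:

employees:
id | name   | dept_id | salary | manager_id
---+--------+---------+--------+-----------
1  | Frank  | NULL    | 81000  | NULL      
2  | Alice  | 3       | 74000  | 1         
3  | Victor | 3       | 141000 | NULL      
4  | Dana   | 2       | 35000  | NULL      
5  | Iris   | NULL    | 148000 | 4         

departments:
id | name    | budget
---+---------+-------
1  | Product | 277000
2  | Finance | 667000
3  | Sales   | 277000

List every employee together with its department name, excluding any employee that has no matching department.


INNER JOIN keeps only employees rows whose dept_id matches an id in departments. Walk through each employee:
  - employee 1 (Frank): dept_id=NULL, no match -> dropped
  - employee 2 (Alice): dept_id=3 -> matches Sales
  - employee 3 (Victor): dept_id=3 -> matches Sales
  - employee 4 (Dana): dept_id=2 -> matches Finance
  - employee 5 (Iris): dept_id=NULL, no match -> dropped
So 2 of 5 rows are dropped.

SQL:
SELECT a.name, b.name AS department
FROM employees a
INNER JOIN departments b ON a.dept_id = b.id

Result:
name   | department
-------+-----------
Alice  | Sales     
Victor | Sales     
Dana   | Finance   


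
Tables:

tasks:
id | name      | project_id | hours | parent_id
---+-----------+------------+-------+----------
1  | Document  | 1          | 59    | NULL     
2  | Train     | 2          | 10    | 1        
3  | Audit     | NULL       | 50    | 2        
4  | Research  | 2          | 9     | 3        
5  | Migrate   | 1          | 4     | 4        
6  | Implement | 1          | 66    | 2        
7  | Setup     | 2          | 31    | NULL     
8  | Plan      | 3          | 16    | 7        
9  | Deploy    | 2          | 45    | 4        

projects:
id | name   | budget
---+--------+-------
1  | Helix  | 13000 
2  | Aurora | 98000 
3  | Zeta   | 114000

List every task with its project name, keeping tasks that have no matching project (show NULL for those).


LEFT JOIN keeps every row from tasks (the left table); where project_id has no match in projects, the project columns become NULL. Walk through each task:
  - task 1 (Document): project_id=1 -> matches Helix
  - task 2 (Train): project_id=2 -> matches Aurora
  - task 3 (Audit): project_id=NULL, no match -> kept with NULL
  - task 4 (Research): project_id=2 -> matches Aurora
  - task 5 (Migrate): project_id=1 -> matches Helix
  - task 6 (Implement): project_id=1 -> matches Helix
  - task 7 (Setup): project_id=2 -> matches Aurora
  - task 8 (Plan): project_id=3 -> matches Zeta
  - task 9 (Deploy): project_id=2 -> matches Aurora
All 9 rows appear; 1 has NULL project.

SQL:
SELECT a.name, b.name AS project
FROM tasks a
LEFT JOIN projects b ON a.project_id = b.id

Result:
name      | project
----------+--------
Document  | Helix  
Train     | Aurora 
Audit     | NULL   
Research  | Aurora 
Migrate   | Helix  
Implement | Helix  
Setup     | Aurora 
Plan      | Zeta   
Deploy    | Aurora 


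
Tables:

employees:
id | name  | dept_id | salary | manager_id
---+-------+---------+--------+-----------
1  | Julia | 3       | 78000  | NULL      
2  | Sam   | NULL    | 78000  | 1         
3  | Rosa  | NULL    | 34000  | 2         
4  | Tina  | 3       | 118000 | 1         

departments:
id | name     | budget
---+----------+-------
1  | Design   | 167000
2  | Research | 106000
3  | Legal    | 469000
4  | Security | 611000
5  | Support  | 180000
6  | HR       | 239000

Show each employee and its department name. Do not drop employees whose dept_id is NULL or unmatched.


LEFT JOIN keeps every row from employees (the left table); where dept_id has no match in departments, the department columns become NULL. Walk through each employee:
  - employee 1 (Julia): dept_id=3 -> matches Legal
  - employee 2 (Sam): dept_id=NULL, no match -> kept with NULL
  - employee 3 (Rosa): dept_id=NULL, no match -> kept with NULL
  - employee 4 (Tina): dept_id=3 -> matches Legal
All 4 rows appear; 2 have NULL department.

SQL:
SELECT a.name, b.name AS department
FROM employees a
LEFT JOIN departments b ON a.dept_id = b.id

Result:
name  | department
------+-----------
Julia | Legal     
Sam   | NULL      
Rosa  | NULL      
Tina  | Legal     


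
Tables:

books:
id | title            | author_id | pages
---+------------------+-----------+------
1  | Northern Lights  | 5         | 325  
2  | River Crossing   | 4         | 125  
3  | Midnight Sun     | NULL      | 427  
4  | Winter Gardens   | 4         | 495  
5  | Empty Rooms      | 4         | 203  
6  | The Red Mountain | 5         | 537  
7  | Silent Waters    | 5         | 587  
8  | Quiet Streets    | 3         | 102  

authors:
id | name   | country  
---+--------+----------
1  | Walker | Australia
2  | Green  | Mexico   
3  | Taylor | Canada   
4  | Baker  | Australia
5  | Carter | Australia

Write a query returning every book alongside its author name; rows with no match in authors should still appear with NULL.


LEFT JOIN keeps every row from books (the left table); where author_id has no match in authors, the author columns become NULL. Walk through each book:
  - book 1 (Northern Lights): author_id=5 -> matches Carter
  - book 2 (River Crossing): author_id=4 -> matches Baker
  - book 3 (Midnight Sun): author_id=NULL, no match -> kept with NULL
  - book 4 (Winter Gardens): author_id=4 -> matches Baker
  - book 5 (Empty Rooms): author_id=4 -> matches Baker
  - book 6 (The Red Mountain): author_id=5 -> matches Carter
  - book 7 (Silent Waters): author_id=5 -> matches Carter
  - book 8 (Quiet Streets): author_id=3 -> matches Taylor
All 8 rows appear; 1 has NULL author.

SQL:
SELECT a.title, b.name AS author
FROM books a
LEFT JOIN authors b ON a.author_id = b.id

Result:
title            | author
-----------------+-------
Northern Lights  | Carter
River Crossing   | Baker 
Midnight Sun     | NULL  
Winter Gardens   | Baker 
Empty Rooms      | Baker 
The Red Mountain | Carter
Silent Waters    | Carter
Quiet Streets    | Taylor


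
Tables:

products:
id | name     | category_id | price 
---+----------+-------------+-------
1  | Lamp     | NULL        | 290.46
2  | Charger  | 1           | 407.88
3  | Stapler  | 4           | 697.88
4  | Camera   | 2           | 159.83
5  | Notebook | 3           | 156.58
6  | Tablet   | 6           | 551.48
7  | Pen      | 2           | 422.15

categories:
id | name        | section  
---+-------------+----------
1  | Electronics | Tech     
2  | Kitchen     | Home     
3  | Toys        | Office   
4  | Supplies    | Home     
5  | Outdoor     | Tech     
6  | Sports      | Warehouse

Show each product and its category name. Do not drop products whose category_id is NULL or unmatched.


LEFT JOIN keeps every row from products (the left table); where category_id has no match in categories, the category columns become NULL. Walk through each product:
  - product 1 (Lamp): category_id=NULL, no match -> kept with NULL
  - product 2 (Charger): category_id=1 -> matches Electronics
  - product 3 (Stapler): category_id=4 -> matches Supplies
  - product 4 (Camera): category_id=2 -> matches Kitchen
  - product 5 (Notebook): category_id=3 -> matches Toys
  - product 6 (Tablet): category_id=6 -> matches Sports
  - product 7 (Pen): category_id=2 -> matches Kitchen
All 7 rows appear; 1 has NULL category.

SQL:
SELECT a.name, b.name AS category
FROM products a
LEFT JOIN categories b ON a.category_id = b.id

Result:
name     | category   
---------+------------
Lamp     | NULL       
Charger  | Electronics
Stapler  | Supplies   
Camera   | Kitchen    
Notebook | Toys       
Tablet   | Sports     
Pen      | Kitchen    


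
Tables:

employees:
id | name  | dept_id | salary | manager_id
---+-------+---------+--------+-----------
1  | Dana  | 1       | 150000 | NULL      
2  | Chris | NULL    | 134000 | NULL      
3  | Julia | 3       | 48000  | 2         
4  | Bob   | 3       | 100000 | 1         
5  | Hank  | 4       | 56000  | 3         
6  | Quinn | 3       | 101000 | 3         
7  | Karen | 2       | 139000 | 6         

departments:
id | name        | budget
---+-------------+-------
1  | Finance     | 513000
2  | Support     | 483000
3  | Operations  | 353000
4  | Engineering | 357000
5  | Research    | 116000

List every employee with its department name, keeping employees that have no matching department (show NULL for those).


LEFT JOIN keeps every row from employees (the left table); where dept_id has no match in departments, the department columns become NULL. Walk through each employee:
  - employee 1 (Dana): dept_id=1 -> matches Finance
  - employee 2 (Chris): dept_id=NULL, no match -> kept with NULL
  - employee 3 (Julia): dept_id=3 -> matches Operations
  - employee 4 (Bob): dept_id=3 -> matches Operations
  - employee 5 (Hank): dept_id=4 -> matches Engineering
  - employee 6 (Quinn): dept_id=3 -> matches Operations
  - employee 7 (Karen): dept_id=2 -> matches Support
All 7 rows appear; 1 has NULL department.

SQL:
SELECT a.name, b.name AS department
FROM employees a
LEFT JOIN departments b ON a.dept_id = b.id

Result:
name  | department 
------+------------
Dana  | Finance    
Chris | NULL       
Julia | Operations 
Bob   | Operations 
Hank  | Engineering
Quinn | Operations 
Karen | Support    


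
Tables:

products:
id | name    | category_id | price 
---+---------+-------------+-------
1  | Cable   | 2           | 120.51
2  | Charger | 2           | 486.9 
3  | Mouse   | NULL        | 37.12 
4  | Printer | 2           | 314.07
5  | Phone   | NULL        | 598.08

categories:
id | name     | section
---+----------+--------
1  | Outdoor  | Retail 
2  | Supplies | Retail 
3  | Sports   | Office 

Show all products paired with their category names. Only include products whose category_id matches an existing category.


INNER JOIN keeps only products rows whose category_id matches an id in categories. Walk through each product:
  - product 1 (Cable): category_id=2 -> matches Supplies
  - product 2 (Charger): category_id=2 -> matches Supplies
  - product 3 (Mouse): category_id=NULL, no match -> dropped
  - product 4 (Printer): category_id=2 -> matches Supplies
  - product 5 (Phone): category_id=NULL, no match -> dropped
So 2 of 5 rows are dropped.

SQL:
SELECT a.name, b.name AS category
FROM products a
INNER JOIN categories b ON a.category_id = b.id

Result:
name    | category
--------+---------
Cable   | Supplies
Charger | Supplies
Printer | Supplies


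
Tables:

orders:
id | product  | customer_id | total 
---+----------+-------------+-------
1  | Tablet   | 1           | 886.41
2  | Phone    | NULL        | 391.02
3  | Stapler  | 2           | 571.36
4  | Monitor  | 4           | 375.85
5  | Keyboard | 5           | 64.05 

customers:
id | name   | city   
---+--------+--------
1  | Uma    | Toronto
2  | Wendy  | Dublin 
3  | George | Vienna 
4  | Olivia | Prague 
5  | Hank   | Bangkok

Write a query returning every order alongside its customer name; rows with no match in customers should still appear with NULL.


LEFT JOIN keeps every row from orders (the left table); where customer_id has no match in customers, the customer columns become NULL. Walk through each order:
  - order 1 (Tablet): customer_id=1 -> matches Uma
  - order 2 (Phone): customer_id=NULL, no match -> kept with NULL
  - order 3 (Stapler): customer_id=2 -> matches Wendy
  - order 4 (Monitor): customer_id=4 -> matches Olivia
  - order 5 (Keyboard): customer_id=5 -> matches Hank
All 5 rows appear; 1 has NULL customer.

SQL:
SELECT a.product, b.name AS customer
FROM orders a
LEFT JOIN customers b ON a.customer_id = b.id

Result:
product  | customer
---------+---------
Tablet   | Uma     
Phone    | NULL    
Stapler  | Wendy   
Monitor  | Olivia  
Keyboard | Hank    


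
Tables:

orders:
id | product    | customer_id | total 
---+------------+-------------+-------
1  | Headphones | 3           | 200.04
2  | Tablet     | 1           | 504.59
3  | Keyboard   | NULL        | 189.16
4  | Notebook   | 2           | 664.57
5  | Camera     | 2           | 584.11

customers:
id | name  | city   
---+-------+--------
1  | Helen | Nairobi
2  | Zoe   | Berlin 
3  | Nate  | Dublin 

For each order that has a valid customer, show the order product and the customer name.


INNER JOIN keeps only orders rows whose customer_id matches an id in customers. Walk through each order:
  - order 1 (Headphones): customer_id=3 -> matches Nate
  - order 2 (Tablet): customer_id=1 -> matches Helen
  - order 3 (Keyboard): customer_id=NULL, no match -> dropped
  - order 4 (Notebook): customer_id=2 -> matches Zoe
  - order 5 (Camera): customer_id=2 -> matches Zoe
So 1 of 5 rows is dropped.

SQL:
SELECT a.product, b.name AS customer
FROM orders a
INNER JOIN customers b ON a.customer_id = b.id

Result:
product    | customer
-----------+---------
Headphones | Nate    
Tablet     | Helen   
Notebook   | Zoe     
Camera     | Zoe     


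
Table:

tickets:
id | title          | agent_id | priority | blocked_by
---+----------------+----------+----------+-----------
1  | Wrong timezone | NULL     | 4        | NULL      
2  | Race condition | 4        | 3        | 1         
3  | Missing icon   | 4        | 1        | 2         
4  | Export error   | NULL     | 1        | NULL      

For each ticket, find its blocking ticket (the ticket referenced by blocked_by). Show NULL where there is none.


This is a self-join: tickets is joined to a second copy of itself, matching each row's blocked_by to another row's id. Use LEFT JOIN so rows with blocked_by=NULL are kept.
  - ticket 1 (Wrong timezone): blocked_by=NULL -> NULL
  - ticket 2 (Race condition): blocked_by=1 -> Wrong timezone
  - ticket 3 (Missing icon): blocked_by=2 -> Race condition
  - ticket 4 (Export error): blocked_by=NULL -> NULL

SQL:
SELECT a.title AS item, b.title AS blocked_by
FROM tickets a
LEFT JOIN tickets b ON a.blocked_by = b.id

Result:
item           | blocked_by    
---------------+---------------
Wrong timezone | NULL          
Race condition | Wrong timezone
Missing icon   | Race condition
Export error   | NULL          


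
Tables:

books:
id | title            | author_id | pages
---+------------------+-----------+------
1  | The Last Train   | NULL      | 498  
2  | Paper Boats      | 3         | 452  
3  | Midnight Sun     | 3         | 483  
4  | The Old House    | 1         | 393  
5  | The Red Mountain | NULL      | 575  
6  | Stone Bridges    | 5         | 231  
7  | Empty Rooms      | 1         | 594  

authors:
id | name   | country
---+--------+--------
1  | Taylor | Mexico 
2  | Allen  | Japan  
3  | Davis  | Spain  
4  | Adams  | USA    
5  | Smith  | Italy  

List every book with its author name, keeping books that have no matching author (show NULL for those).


LEFT JOIN keeps every row from books (the left table); where author_id has no match in authors, the author columns become NULL. Walk through each book:
  - book 1 (The Last Train): author_id=NULL, no match -> kept with NULL
  - book 2 (Paper Boats): author_id=3 -> matches Davis
  - book 3 (Midnight Sun): author_id=3 -> matches Davis
  - book 4 (The Old House): author_id=1 -> matches Taylor
  - book 5 (The Red Mountain): author_id=NULL, no match -> kept with NULL
  - book 6 (Stone Bridges): author_id=5 -> matches Smith
  - book 7 (Empty Rooms): author_id=1 -> matches Taylor
All 7 rows appear; 2 have NULL author.

SQL:
SELECT a.title, b.name AS author
FROM books a
LEFT JOIN authors b ON a.author_id = b.id

Result:
title            | author
-----------------+-------
The Last Train   | NULL  
Paper Boats      | Davis 
Midnight Sun     | Davis 
The Old House    | Taylor
The Red Mountain | NULL  
Stone Bridges    | Smith 
Empty Rooms      | Taylor


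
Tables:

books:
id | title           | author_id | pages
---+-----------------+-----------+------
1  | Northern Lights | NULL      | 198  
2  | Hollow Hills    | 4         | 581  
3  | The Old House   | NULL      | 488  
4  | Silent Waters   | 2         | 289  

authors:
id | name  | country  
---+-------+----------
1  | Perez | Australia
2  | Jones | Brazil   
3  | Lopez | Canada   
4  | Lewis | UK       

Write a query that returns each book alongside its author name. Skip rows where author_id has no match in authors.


INNER JOIN keeps only books rows whose author_id matches an id in authors. Walk through each book:
  - book 1 (Northern Lights): author_id=NULL, no match -> dropped
  - book 2 (Hollow Hills): author_id=4 -> matches Lewis
  - book 3 (The Old House): author_id=NULL, no match -> dropped
  - book 4 (Silent Waters): author_id=2 -> matches Jones
So 2 of 4 rows are dropped.

SQL:
SELECT a.title, b.name AS author
FROM books a
INNER JOIN authors b ON a.author_id = b.id

Result:
title         | author
--------------+-------
Hollow Hills  | Lewis 
Silent Waters | Jones 


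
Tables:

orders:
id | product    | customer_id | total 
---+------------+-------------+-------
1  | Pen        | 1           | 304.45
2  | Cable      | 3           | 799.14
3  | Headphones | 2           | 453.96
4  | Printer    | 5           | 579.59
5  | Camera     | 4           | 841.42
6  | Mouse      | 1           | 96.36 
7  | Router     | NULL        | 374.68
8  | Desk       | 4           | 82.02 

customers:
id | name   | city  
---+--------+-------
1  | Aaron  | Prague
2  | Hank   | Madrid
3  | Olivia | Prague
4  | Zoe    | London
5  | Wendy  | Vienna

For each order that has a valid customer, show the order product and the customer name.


INNER JOIN keeps only orders rows whose customer_id matches an id in customers. Walk through each order:
  - order 1 (Pen): customer_id=1 -> matches Aaron
  - order 2 (Cable): customer_id=3 -> matches Olivia
  - order 3 (Headphones): customer_id=2 -> matches Hank
  - order 4 (Printer): customer_id=5 -> matches Wendy
  - order 5 (Camera): customer_id=4 -> matches Zoe
  - order 6 (Mouse): customer_id=1 -> matches Aaron
  - order 7 (Router): customer_id=NULL, no match -> dropped
  - order 8 (Desk): customer_id=4 -> matches Zoe
So 1 of 8 rows is dropped.

SQL:
SELECT a.product, b.name AS customer
FROM orders a
INNER JOIN customers b ON a.customer_id = b.id

Result:
product    | customer
-----------+---------
Pen        | Aaron   
Cable      | Olivia  
Headphones | Hank    
Printer    | Wendy   
Camera     | Zoe     
Mouse      | Aaron   
Desk       | Zoe     


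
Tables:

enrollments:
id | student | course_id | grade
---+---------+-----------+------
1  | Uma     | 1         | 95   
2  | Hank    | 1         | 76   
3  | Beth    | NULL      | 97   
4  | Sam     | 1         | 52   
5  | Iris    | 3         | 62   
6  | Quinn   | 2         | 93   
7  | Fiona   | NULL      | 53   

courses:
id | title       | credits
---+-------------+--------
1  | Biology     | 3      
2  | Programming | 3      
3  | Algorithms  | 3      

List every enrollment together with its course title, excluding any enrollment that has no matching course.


INNER JOIN keeps only enrollments rows whose course_id matches an id in courses. Walk through each enrollment:
  - enrollment 1 (Uma): course_id=1 -> matches Biology
  - enrollment 2 (Hank): course_id=1 -> matches Biology
  - enrollment 3 (Beth): course_id=NULL, no match -> dropped
  - enrollment 4 (Sam): course_id=1 -> matches Biology
  - enrollment 5 (Iris): course_id=3 -> matches Algorithms
  - enrollment 6 (Quinn): course_id=2 -> matches Programming
  - enrollment 7 (Fiona): course_id=NULL, no match -> dropped
So 2 of 7 rows are dropped.

SQL:
SELECT a.student, b.title AS course
FROM enrollments a
INNER JOIN courses b ON a.course_id = b.id

Result:
student | course     
--------+------------
Uma     | Biology    
Hank    | Biology    
Sam     | Biology    
Iris    | Algorithms 
Quinn   | Programming


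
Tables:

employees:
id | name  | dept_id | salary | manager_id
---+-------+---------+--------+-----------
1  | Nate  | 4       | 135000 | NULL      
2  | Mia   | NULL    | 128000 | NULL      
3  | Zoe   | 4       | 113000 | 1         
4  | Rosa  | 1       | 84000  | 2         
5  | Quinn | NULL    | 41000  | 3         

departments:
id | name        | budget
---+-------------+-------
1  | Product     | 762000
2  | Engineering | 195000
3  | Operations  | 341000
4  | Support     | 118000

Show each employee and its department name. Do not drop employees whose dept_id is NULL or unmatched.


LEFT JOIN keeps every row from employees (the left table); where dept_id has no match in departments, the department columns become NULL. Walk through each employee:
  - employee 1 (Nate): dept_id=4 -> matches Support
  - employee 2 (Mia): dept_id=NULL, no match -> kept with NULL
  - employee 3 (Zoe): dept_id=4 -> matches Support
  - employee 4 (Rosa): dept_id=1 -> matches Product
  - employee 5 (Quinn): dept_id=NULL, no match -> kept with NULL
All 5 rows appear; 2 have NULL department.

SQL:
SELECT a.name, b.name AS department
FROM employees a
LEFT JOIN departments b ON a.dept_id = b.id

Result:
name  | department
------+-----------
Nate  | Support   
Mia   | NULL      
Zoe   | Support   
Rosa  | Product   
Quinn | NULL      
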